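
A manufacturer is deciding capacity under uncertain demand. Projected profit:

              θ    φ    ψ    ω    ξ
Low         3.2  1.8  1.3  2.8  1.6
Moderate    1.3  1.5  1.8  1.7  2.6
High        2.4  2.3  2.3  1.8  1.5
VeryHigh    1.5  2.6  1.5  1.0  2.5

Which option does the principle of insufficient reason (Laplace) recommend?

Row averages: Low=2.14, Moderate=1.78, High=2.06, VeryHigh=1.82
Highest average = 2.14 → Low.

Low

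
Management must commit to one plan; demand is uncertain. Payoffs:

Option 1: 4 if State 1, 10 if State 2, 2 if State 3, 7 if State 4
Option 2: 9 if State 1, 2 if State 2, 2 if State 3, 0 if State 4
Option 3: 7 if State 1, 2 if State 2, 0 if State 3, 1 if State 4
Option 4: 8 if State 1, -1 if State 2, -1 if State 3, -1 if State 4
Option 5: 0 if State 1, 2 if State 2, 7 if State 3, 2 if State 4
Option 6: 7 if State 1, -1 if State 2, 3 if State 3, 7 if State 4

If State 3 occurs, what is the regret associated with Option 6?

Best payoff under State 3 is 7.
Regret = 7 − 3 = 4.

4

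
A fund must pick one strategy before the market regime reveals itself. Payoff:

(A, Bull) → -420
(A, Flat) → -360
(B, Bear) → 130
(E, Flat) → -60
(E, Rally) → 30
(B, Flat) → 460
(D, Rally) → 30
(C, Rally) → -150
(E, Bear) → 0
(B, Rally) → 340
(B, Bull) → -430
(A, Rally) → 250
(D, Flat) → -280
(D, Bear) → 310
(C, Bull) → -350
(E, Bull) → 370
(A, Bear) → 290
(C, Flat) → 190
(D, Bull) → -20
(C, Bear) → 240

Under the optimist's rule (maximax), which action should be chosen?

B

Row maxima: A=290, B=460, C=240, D=310, E=370
Best best-case = 460 → B.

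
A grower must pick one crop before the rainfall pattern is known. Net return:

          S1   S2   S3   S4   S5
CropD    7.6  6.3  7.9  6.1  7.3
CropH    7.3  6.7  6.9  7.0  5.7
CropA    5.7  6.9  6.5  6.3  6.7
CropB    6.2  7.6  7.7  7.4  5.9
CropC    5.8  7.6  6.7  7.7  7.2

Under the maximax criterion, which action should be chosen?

CropD

Row maxima: CropD=7.9, CropH=7.3, CropA=6.9, CropB=7.7, CropC=7.7
Best best-case = 7.9 → CropD.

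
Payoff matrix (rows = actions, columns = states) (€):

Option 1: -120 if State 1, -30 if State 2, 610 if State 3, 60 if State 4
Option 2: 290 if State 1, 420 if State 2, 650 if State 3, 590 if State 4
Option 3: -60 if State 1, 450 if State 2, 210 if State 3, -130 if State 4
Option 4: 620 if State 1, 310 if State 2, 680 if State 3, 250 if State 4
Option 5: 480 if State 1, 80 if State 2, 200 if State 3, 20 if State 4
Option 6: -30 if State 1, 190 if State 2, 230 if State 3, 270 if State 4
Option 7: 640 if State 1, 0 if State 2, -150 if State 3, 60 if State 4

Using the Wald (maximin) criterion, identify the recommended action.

Option 2

Row minima: Option 1=-120, Option 2=290, Option 3=-130, Option 4=250, Option 5=20, Option 6=-30, Option 7=-150
Best worst-case = 290 → Option 2.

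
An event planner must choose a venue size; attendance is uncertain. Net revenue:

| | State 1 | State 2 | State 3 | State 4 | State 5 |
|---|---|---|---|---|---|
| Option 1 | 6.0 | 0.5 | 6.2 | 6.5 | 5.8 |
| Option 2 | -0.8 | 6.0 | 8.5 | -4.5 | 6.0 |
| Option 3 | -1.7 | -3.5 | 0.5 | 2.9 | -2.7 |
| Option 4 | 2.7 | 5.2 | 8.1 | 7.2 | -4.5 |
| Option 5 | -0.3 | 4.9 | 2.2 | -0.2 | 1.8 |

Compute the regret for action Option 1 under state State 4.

0.7

Best payoff under State 4 is 7.2.
Regret = 7.2 − 6.5 = 0.7.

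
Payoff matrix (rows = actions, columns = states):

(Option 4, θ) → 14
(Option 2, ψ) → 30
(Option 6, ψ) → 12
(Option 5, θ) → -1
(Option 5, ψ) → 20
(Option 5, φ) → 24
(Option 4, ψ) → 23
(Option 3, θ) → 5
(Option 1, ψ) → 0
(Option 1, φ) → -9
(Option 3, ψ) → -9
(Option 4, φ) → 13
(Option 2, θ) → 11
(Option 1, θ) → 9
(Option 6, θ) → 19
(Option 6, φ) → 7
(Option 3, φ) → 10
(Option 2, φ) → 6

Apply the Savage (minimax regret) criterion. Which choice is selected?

Column bests: θ=19, φ=24, ψ=30.
Option 1 regrets: 10, 33, 30 → max 33
Option 2 regrets: 8, 18, 0 → max 18
Option 3 regrets: 14, 14, 39 → max 39
Option 4 regrets: 5, 11, 7 → max 11
Option 5 regrets: 20, 0, 10 → max 20
Option 6 regrets: 0, 17, 18 → max 18
Smallest max regret = 11 → Option 4.

Option 4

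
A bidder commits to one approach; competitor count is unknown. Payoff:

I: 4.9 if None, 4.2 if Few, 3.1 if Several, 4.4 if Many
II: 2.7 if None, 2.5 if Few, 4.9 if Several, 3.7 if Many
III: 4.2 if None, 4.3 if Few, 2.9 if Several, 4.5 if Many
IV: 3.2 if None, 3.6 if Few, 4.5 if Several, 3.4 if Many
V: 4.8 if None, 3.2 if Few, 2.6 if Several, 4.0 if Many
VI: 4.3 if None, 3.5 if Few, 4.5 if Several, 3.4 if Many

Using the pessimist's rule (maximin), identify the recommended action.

VI

Row minima: I=3.1, II=2.5, III=2.9, IV=3.2, V=2.6, VI=3.4
Best worst-case = 3.4 → VI.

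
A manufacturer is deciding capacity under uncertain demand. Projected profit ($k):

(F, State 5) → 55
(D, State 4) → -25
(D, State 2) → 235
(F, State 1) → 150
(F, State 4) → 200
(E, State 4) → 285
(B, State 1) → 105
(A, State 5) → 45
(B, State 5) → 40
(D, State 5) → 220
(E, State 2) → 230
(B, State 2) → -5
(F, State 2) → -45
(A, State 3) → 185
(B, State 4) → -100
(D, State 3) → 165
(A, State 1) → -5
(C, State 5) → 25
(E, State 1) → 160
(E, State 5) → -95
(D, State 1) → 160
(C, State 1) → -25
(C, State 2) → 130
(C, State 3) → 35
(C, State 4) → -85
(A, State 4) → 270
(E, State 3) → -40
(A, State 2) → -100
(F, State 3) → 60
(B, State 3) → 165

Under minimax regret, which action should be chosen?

Column bests: State 1=160, State 2=235, State 3=185, State 4=285, State 5=220.
A regrets: 165, 335, 0, 15, 175 → max 335
B regrets: 55, 240, 20, 385, 180 → max 385
C regrets: 185, 105, 150, 370, 195 → max 370
D regrets: 0, 0, 20, 310, 0 → max 310
E regrets: 0, 5, 225, 0, 315 → max 315
F regrets: 10, 280, 125, 85, 165 → max 280
Smallest max regret = 280 → F.

F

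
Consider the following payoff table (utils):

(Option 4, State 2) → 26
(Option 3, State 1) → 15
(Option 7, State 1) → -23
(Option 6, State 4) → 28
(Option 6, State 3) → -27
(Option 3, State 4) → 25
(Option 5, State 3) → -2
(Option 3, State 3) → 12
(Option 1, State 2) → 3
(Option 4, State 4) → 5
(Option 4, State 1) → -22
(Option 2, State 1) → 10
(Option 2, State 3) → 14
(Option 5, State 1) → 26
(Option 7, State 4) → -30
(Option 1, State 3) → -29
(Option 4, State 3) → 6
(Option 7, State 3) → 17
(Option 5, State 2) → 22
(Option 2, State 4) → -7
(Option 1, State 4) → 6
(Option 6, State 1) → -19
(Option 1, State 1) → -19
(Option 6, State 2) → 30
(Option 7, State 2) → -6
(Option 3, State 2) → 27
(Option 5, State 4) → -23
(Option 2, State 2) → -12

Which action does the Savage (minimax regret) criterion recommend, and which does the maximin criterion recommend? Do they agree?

Column bests: State 1=26, State 2=30, State 3=17, State 4=28.
Option 1 regrets: 45, 27, 46, 22 → max 46
Option 2 regrets: 16, 42, 3, 35 → max 42
Option 3 regrets: 11, 3, 5, 3 → max 11
Option 4 regrets: 48, 4, 11, 23 → max 48
Option 5 regrets: 0, 8, 19, 51 → max 51
Option 6 regrets: 45, 0, 44, 0 → max 45
Option 7 regrets: 49, 36, 0, 58 → max 58
Smallest max regret = 11 → Option 3.
Row minima: Option 1=-29, Option 2=-12, Option 3=12, Option 4=-22, Option 5=-23, Option 6=-27, Option 7=-30
Best worst-case = 12 → Option 3.

minimax regret → Option 3; maximin → Option 3 (agree)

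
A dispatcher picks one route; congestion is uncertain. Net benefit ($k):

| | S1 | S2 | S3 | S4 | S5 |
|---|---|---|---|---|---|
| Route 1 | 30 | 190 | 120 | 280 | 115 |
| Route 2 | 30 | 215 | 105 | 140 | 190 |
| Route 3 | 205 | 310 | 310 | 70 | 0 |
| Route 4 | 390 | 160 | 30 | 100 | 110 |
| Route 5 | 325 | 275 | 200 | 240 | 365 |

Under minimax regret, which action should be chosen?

Column bests: S1=390, S2=310, S3=310, S4=280, S5=365.
Route 1 regrets: 360, 120, 190, 0, 250 → max 360
Route 2 regrets: 360, 95, 205, 140, 175 → max 360
Route 3 regrets: 185, 0, 0, 210, 365 → max 365
Route 4 regrets: 0, 150, 280, 180, 255 → max 280
Route 5 regrets: 65, 35, 110, 40, 0 → max 110
Smallest max regret = 110 → Route 5.

Route 5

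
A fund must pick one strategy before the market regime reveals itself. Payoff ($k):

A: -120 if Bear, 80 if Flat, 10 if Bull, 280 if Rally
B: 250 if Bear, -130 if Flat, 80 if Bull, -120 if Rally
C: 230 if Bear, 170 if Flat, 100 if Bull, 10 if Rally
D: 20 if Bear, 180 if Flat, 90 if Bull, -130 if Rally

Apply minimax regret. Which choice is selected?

Column bests: Bear=250, Flat=180, Bull=100, Rally=280.
A regrets: 370, 100, 90, 0 → max 370
B regrets: 0, 310, 20, 400 → max 400
C regrets: 20, 10, 0, 270 → max 270
D regrets: 230, 0, 10, 410 → max 410
Smallest max regret = 270 → C.

C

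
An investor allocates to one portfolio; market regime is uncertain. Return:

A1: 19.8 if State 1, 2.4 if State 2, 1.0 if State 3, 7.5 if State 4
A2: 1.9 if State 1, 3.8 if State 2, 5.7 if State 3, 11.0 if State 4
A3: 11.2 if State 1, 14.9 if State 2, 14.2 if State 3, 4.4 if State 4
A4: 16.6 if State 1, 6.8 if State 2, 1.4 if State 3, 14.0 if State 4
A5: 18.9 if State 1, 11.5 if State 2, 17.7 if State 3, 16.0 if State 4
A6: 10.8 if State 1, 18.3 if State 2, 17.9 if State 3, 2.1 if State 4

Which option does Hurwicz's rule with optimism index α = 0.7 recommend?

A1: 0.7·19.8 + 0.3·1.0 = 14.16
A2: 0.7·11.0 + 0.3·1.9 = 8.27
A3: 0.7·14.9 + 0.3·4.4 = 11.75
A4: 0.7·16.6 + 0.3·1.4 = 12.04
A5: 0.7·18.9 + 0.3·11.5 = 16.68
A6: 0.7·18.3 + 0.3·2.1 = 13.44
Highest Hurwicz score = 16.68 → A5.

A5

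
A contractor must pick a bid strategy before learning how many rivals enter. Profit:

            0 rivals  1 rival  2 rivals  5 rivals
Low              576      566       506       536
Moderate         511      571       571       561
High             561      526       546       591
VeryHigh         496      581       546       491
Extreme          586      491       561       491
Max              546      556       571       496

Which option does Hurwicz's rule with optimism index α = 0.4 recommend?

Low: 0.4·576 + 0.6·506 = 534
Moderate: 0.4·571 + 0.6·511 = 535
High: 0.4·591 + 0.6·526 = 552
VeryHigh: 0.4·581 + 0.6·491 = 527
Extreme: 0.4·586 + 0.6·491 = 529
Max: 0.4·571 + 0.6·496 = 526
Highest Hurwicz score = 552 → High.

High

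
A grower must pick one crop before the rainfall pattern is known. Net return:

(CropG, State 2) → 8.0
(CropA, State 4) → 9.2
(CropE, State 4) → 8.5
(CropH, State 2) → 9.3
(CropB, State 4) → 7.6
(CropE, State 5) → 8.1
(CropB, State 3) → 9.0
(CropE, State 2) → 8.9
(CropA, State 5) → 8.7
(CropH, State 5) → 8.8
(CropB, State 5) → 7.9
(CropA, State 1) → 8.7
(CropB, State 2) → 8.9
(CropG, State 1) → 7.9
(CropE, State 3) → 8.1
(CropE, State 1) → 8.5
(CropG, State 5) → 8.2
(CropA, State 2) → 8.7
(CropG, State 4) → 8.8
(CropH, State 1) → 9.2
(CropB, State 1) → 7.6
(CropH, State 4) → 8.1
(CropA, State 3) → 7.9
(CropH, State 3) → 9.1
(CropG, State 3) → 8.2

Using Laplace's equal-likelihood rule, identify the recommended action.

Row averages: CropG=8.22, CropB=8.2, CropA=8.64, CropH=8.9, CropE=8.42
Highest average = 8.9 → CropH.

CropH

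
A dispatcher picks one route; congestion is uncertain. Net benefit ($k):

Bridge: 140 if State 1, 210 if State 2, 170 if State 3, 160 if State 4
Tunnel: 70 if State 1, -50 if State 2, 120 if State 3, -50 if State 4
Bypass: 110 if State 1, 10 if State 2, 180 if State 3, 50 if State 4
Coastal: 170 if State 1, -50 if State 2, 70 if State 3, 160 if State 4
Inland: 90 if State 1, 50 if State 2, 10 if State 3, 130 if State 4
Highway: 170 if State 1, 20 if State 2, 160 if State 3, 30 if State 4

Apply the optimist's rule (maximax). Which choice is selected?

Row maxima: Bridge=210, Tunnel=120, Bypass=180, Coastal=170, Inland=130, Highway=170
Best best-case = 210 → Bridge.

Bridge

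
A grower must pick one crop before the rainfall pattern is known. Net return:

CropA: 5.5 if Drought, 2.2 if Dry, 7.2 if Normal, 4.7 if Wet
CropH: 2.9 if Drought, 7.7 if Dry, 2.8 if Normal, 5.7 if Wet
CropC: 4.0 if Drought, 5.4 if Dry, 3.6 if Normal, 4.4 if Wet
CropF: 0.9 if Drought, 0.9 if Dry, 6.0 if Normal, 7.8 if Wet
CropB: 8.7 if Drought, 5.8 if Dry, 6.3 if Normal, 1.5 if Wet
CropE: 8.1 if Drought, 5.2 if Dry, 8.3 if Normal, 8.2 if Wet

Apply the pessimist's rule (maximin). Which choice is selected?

Row minima: CropA=2.2, CropH=2.8, CropC=3.6, CropF=0.9, CropB=1.5, CropE=5.2
Best worst-case = 5.2 → CropE.

CropE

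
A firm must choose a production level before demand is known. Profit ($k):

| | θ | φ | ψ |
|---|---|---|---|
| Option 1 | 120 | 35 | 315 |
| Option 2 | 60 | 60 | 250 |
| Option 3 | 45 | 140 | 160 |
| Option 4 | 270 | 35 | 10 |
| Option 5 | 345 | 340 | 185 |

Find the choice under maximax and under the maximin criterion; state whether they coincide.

Row maxima: Option 1=315, Option 2=250, Option 3=160, Option 4=270, Option 5=345
Best best-case = 345 → Option 5.
Row minima: Option 1=35, Option 2=60, Option 3=45, Option 4=10, Option 5=185
Best worst-case = 185 → Option 5.

maximax → Option 5; maximin → Option 5 (agree)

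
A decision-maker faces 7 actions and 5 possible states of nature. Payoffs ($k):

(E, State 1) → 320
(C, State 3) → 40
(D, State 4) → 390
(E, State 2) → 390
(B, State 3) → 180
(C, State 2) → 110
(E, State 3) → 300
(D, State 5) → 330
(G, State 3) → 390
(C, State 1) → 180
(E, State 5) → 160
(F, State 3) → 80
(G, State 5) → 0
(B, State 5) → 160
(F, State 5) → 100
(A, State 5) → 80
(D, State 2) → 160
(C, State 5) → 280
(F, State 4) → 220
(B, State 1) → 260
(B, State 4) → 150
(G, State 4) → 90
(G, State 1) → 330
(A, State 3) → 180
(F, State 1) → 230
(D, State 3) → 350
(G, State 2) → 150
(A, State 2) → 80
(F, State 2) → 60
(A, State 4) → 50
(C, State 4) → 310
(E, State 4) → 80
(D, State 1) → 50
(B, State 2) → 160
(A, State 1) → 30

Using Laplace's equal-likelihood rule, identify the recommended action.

Row averages: A=84, B=182, C=184, D=256, E=250, F=138, G=192
Highest average = 256 → D.

D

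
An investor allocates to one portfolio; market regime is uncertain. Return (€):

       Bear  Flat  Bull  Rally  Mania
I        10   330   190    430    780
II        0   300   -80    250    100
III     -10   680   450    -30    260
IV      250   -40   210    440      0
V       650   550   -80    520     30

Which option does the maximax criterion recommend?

Row maxima: I=780, II=300, III=680, IV=440, V=650
Best best-case = 780 → I.

I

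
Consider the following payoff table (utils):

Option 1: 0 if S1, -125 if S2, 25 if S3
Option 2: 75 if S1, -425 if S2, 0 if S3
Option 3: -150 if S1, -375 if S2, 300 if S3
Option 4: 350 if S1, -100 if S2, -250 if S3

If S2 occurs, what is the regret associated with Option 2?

325

Best payoff under S2 is -100.
Regret = -100 − (-425) = 325.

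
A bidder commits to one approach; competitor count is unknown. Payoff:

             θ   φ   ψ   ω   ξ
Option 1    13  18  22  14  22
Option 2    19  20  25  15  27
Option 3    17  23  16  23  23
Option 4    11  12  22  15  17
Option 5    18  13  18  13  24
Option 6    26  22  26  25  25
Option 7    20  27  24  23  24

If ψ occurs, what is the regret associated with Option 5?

Best payoff under ψ is 26.
Regret = 26 − 18 = 8.

8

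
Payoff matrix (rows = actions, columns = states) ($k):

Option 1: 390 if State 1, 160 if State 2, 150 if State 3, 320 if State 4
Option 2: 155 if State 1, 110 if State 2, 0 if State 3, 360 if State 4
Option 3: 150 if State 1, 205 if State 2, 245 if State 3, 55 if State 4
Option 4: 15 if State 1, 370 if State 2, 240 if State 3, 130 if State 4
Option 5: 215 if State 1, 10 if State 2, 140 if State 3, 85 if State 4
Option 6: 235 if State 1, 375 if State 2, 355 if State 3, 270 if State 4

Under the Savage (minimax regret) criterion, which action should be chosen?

Option 6

Column bests: State 1=390, State 2=375, State 3=355, State 4=360.
Option 1 regrets: 0, 215, 205, 40 → max 215
Option 2 regrets: 235, 265, 355, 0 → max 355
Option 3 regrets: 240, 170, 110, 305 → max 305
Option 4 regrets: 375, 5, 115, 230 → max 375
Option 5 regrets: 175, 365, 215, 275 → max 365
Option 6 regrets: 155, 0, 0, 90 → max 155
Smallest max regret = 155 → Option 6.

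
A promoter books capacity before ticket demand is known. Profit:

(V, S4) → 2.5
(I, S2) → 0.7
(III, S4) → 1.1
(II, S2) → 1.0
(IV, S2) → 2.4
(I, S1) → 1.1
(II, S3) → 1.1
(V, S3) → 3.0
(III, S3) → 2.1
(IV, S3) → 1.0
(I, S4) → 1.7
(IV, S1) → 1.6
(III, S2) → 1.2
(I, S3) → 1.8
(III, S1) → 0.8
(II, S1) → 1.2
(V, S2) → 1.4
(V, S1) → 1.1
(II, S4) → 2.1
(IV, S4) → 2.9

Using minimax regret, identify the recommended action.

Column bests: S1=1.6, S2=2.4, S3=3.0, S4=2.9.
I regrets: 0.5, 1.7, 1.2, 1.2 → max 1.7
II regrets: 0.4, 1.4, 1.9, 0.8 → max 1.9
III regrets: 0.8, 1.2, 0.9, 1.8 → max 1.8
IV regrets: 0.0, 0.0, 2.0, 0.0 → max 2.0
V regrets: 0.5, 1.0, 0.0, 0.4 → max 1.0
Smallest max regret = 1.0 → V.

V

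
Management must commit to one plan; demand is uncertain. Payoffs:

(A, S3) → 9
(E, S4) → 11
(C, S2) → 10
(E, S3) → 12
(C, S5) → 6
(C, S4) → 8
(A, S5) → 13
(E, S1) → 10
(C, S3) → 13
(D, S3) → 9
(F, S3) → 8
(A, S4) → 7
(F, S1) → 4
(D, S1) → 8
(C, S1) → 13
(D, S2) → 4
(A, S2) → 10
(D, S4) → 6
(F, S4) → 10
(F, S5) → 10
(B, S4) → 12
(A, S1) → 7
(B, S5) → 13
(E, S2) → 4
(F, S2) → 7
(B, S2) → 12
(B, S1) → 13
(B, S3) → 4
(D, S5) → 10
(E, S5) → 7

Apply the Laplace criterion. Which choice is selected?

Row averages: A=9.2, B=10.8, C=10, D=7.4, E=8.8, F=7.8
Highest average = 10.8 → B.

B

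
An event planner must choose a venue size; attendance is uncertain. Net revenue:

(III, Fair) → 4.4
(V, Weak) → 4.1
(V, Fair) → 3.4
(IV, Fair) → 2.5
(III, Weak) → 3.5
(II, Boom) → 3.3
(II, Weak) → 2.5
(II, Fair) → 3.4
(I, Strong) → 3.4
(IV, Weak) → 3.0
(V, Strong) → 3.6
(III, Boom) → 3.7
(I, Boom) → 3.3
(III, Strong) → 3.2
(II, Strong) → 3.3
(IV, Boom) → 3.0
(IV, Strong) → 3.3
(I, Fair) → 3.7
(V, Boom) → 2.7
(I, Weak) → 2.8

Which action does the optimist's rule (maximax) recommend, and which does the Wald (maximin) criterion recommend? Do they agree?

maximax → III; maximin → III (agree)

Row maxima: I=3.7, II=3.4, III=4.4, IV=3.3, V=4.1
Best best-case = 4.4 → III.
Row minima: I=2.8, II=2.5, III=3.2, IV=2.5, V=2.7
Best worst-case = 3.2 → III.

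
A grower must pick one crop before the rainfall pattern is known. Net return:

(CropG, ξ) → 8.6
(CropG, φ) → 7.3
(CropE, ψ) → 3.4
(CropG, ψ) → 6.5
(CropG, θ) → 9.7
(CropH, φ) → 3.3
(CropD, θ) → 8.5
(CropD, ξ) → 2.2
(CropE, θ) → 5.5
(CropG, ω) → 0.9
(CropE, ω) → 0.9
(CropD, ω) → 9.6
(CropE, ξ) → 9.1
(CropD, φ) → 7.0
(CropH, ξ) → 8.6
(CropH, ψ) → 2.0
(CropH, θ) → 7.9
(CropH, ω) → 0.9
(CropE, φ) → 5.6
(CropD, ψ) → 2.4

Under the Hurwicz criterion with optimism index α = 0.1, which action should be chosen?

CropD

CropH: 0.1·8.6 + 0.9·0.9 = 1.67
CropG: 0.1·9.7 + 0.9·0.9 = 1.78
CropE: 0.1·9.1 + 0.9·0.9 = 1.72
CropD: 0.1·9.6 + 0.9·2.2 = 2.94
Highest Hurwicz score = 2.94 → CropD.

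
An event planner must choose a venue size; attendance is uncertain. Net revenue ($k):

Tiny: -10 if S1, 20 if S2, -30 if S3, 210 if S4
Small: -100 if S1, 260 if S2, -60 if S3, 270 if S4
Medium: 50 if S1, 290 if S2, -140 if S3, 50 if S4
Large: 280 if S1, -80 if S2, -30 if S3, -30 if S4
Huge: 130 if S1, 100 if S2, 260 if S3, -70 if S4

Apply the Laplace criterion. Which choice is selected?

Huge

Row averages: Tiny=47.5, Small=92.5, Medium=62.5, Large=35, Huge=105
Highest average = 105 → Huge.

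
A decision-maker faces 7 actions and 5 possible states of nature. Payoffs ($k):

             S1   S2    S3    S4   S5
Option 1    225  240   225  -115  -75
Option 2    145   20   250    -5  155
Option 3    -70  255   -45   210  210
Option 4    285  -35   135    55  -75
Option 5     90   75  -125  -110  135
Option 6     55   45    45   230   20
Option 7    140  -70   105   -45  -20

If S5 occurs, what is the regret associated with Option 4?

285

Best payoff under S5 is 210.
Regret = 210 − (-75) = 285.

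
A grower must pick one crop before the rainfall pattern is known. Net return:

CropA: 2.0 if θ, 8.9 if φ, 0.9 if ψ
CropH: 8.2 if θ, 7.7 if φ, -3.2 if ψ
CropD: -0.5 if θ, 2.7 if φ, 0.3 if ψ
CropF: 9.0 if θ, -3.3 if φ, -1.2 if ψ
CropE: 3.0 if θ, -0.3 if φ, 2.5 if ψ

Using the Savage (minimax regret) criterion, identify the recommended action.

Column bests: θ=9.0, φ=8.9, ψ=2.5.
CropA regrets: 7.0, 0.0, 1.6 → max 7.0
CropH regrets: 0.8, 1.2, 5.7 → max 5.7
CropD regrets: 9.5, 6.2, 2.2 → max 9.5
CropF regrets: 0.0, 12.2, 3.7 → max 12.2
CropE regrets: 6.0, 9.2, 0.0 → max 9.2
Smallest max regret = 5.7 → CropH.

CropH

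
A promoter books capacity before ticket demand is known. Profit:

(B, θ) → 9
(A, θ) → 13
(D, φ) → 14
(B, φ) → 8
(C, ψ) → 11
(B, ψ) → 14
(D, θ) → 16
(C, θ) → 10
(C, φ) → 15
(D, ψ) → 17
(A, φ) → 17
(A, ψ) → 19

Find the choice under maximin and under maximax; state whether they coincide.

Row minima: A=13, B=8, C=10, D=14
Best worst-case = 14 → D.
Row maxima: A=19, B=14, C=15, D=17
Best best-case = 19 → A.

maximin → D; maximax → A (disagree)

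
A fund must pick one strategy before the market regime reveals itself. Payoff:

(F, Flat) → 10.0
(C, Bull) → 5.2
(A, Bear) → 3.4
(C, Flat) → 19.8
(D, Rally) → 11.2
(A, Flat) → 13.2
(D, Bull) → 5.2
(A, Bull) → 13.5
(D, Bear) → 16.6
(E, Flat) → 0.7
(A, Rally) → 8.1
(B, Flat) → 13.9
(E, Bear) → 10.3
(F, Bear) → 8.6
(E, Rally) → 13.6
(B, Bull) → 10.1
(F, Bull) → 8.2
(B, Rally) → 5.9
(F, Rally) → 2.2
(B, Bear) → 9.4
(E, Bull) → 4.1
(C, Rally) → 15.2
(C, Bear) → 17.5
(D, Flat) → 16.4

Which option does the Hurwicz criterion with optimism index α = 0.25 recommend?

C

A: 0.25·13.5 + 0.75·3.4 = 5.925
B: 0.25·13.9 + 0.75·5.9 = 7.9
C: 0.25·19.8 + 0.75·5.2 = 8.85
D: 0.25·16.6 + 0.75·5.2 = 8.05
E: 0.25·13.6 + 0.75·0.7 = 3.925
F: 0.25·10.0 + 0.75·2.2 = 4.15
Highest Hurwicz score = 8.85 → C.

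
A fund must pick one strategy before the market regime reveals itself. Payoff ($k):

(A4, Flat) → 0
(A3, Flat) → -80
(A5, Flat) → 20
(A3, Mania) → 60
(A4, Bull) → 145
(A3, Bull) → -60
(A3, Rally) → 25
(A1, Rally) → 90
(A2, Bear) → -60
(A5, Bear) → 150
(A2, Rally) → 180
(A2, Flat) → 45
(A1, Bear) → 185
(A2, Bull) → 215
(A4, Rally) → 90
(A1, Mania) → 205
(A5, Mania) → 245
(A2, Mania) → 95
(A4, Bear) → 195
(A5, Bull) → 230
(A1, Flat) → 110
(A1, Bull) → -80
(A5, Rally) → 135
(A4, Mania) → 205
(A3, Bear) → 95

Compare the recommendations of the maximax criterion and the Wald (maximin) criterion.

maximax → A5; maximin → A5 (agree)

Row maxima: A1=205, A2=215, A3=95, A4=205, A5=245
Best best-case = 245 → A5.
Row minima: A1=-80, A2=-60, A3=-80, A4=0, A5=20
Best worst-case = 20 → A5.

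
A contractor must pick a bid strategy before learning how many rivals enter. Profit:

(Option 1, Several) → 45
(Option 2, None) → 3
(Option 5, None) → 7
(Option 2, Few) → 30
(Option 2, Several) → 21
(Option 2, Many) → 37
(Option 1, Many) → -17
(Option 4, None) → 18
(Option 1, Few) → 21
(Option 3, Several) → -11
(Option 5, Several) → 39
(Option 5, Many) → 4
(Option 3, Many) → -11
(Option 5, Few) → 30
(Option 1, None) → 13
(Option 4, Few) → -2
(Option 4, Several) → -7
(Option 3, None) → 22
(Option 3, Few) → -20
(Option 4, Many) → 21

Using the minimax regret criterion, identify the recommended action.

Option 2

Column bests: None=22, Few=30, Several=45, Many=37.
Option 1 regrets: 9, 9, 0, 54 → max 54
Option 2 regrets: 19, 0, 24, 0 → max 24
Option 3 regrets: 0, 50, 56, 48 → max 56
Option 4 regrets: 4, 32, 52, 16 → max 52
Option 5 regrets: 15, 0, 6, 33 → max 33
Smallest max regret = 24 → Option 2.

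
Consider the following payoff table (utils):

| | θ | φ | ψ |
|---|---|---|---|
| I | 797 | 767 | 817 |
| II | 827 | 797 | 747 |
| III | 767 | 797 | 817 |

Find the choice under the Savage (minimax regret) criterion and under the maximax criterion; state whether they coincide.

Column bests: θ=827, φ=797, ψ=817.
I regrets: 30, 30, 0 → max 30
II regrets: 0, 0, 70 → max 70
III regrets: 60, 0, 0 → max 60
Smallest max regret = 30 → I.
Row maxima: I=817, II=827, III=817
Best best-case = 827 → II.

minimax regret → I; maximax → II (disagree)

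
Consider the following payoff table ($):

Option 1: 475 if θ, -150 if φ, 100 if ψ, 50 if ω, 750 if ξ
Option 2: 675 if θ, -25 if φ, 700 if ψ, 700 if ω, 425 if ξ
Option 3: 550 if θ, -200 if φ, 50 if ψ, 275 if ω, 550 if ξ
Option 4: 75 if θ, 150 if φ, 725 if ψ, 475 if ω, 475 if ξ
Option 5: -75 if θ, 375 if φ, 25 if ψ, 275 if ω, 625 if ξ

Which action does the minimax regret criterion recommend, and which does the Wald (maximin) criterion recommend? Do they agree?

minimax regret → Option 2; maximin → Option 4 (disagree)

Column bests: θ=675, φ=375, ψ=725, ω=700, ξ=750.
Option 1 regrets: 200, 525, 625, 650, 0 → max 650
Option 2 regrets: 0, 400, 25, 0, 325 → max 400
Option 3 regrets: 125, 575, 675, 425, 200 → max 675
Option 4 regrets: 600, 225, 0, 225, 275 → max 600
Option 5 regrets: 750, 0, 700, 425, 125 → max 750
Smallest max regret = 400 → Option 2.
Row minima: Option 1=-150, Option 2=-25, Option 3=-200, Option 4=75, Option 5=-75
Best worst-case = 75 → Option 4.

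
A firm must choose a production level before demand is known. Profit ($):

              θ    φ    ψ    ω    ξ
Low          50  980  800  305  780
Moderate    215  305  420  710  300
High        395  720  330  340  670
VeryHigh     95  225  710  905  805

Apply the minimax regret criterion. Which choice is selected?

High

Column bests: θ=395, φ=980, ψ=800, ω=905, ξ=805.
Low regrets: 345, 0, 0, 600, 25 → max 600
Moderate regrets: 180, 675, 380, 195, 505 → max 675
High regrets: 0, 260, 470, 565, 135 → max 565
VeryHigh regrets: 300, 755, 90, 0, 0 → max 755
Smallest max regret = 565 → High.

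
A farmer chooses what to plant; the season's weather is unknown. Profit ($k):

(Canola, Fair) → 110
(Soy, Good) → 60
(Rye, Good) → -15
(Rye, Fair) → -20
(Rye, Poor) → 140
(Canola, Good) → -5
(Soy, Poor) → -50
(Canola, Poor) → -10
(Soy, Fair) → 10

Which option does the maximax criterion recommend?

Row maxima: Soy=60, Rye=140, Canola=110
Best best-case = 140 → Rye.

Rye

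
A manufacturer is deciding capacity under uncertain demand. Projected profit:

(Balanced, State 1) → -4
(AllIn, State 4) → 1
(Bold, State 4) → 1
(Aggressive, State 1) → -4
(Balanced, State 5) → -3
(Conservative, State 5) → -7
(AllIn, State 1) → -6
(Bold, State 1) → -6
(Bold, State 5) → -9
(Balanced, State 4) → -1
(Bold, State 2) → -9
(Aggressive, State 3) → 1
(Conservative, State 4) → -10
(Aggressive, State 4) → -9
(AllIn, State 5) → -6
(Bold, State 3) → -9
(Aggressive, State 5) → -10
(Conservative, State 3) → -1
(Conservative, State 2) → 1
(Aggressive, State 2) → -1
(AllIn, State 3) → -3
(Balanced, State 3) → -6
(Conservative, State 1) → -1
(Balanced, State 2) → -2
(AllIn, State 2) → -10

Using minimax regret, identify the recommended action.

Column bests: State 1=-1, State 2=1, State 3=1, State 4=1, State 5=-3.
Conservative regrets: 0, 0, 2, 11, 4 → max 11
Balanced regrets: 3, 3, 7, 2, 0 → max 7
Aggressive regrets: 3, 2, 0, 10, 7 → max 10
Bold regrets: 5, 10, 10, 0, 6 → max 10
AllIn regrets: 5, 11, 4, 0, 3 → max 11
Smallest max regret = 7 → Balanced.

Balanced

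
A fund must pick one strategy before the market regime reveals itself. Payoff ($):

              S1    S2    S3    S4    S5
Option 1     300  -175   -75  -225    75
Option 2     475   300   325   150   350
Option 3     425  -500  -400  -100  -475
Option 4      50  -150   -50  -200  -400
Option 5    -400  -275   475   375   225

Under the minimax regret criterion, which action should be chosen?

Option 2

Column bests: S1=475, S2=300, S3=475, S4=375, S5=350.
Option 1 regrets: 175, 475, 550, 600, 275 → max 600
Option 2 regrets: 0, 0, 150, 225, 0 → max 225
Option 3 regrets: 50, 800, 875, 475, 825 → max 875
Option 4 regrets: 425, 450, 525, 575, 750 → max 750
Option 5 regrets: 875, 575, 0, 0, 125 → max 875
Smallest max regret = 225 → Option 2.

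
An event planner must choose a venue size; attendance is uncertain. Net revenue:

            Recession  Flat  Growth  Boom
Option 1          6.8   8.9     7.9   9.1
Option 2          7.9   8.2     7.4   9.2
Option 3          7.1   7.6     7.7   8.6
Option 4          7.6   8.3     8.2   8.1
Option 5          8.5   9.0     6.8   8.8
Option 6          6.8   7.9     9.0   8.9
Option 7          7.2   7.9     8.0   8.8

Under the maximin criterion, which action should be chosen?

Option 4

Row minima: Option 1=6.8, Option 2=7.4, Option 3=7.1, Option 4=7.6, Option 5=6.8, Option 6=6.8, Option 7=7.2
Best worst-case = 7.6 → Option 4.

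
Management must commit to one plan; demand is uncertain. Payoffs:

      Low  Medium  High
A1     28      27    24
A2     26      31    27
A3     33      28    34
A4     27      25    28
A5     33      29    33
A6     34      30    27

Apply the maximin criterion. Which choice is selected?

A5

Row minima: A1=24, A2=26, A3=28, A4=25, A5=29, A6=27
Best worst-case = 29 → A5.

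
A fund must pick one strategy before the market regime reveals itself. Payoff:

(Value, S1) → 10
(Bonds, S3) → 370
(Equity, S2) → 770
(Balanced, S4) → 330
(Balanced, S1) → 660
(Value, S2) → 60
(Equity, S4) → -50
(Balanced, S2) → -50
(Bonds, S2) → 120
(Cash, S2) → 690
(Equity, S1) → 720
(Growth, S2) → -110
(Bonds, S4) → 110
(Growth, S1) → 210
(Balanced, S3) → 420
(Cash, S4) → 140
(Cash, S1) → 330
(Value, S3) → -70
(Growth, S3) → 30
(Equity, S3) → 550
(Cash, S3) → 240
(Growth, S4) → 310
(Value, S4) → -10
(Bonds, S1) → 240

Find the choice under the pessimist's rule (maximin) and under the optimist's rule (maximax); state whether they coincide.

Row minima: Bonds=110, Cash=140, Growth=-110, Value=-70, Balanced=-50, Equity=-50
Best worst-case = 140 → Cash.
Row maxima: Bonds=370, Cash=690, Growth=310, Value=60, Balanced=660, Equity=770
Best best-case = 770 → Equity.

maximin → Cash; maximax → Equity (disagree)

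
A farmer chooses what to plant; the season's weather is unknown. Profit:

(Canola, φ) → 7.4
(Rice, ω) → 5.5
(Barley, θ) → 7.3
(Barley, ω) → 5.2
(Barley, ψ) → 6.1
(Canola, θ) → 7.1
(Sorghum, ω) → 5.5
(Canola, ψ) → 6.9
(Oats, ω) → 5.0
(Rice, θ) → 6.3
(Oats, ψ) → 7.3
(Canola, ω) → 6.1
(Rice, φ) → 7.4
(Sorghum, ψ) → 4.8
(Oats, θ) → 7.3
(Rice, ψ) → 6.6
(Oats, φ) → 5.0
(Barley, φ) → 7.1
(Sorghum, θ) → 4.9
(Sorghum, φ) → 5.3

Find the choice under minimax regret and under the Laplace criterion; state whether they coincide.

minimax regret → Canola; laplace → Canola (agree)

Column bests: θ=7.3, φ=7.4, ψ=7.3, ω=6.1.
Sorghum regrets: 2.4, 2.1, 2.5, 0.6 → max 2.5
Canola regrets: 0.2, 0.0, 0.4, 0.0 → max 0.4
Barley regrets: 0.0, 0.3, 1.2, 0.9 → max 1.2
Rice regrets: 1.0, 0.0, 0.7, 0.6 → max 1.0
Oats regrets: 0.0, 2.4, 0.0, 1.1 → max 2.4
Smallest max regret = 0.4 → Canola.
Row averages: Sorghum=5.125, Canola=6.875, Barley=6.425, Rice=6.45, Oats=6.15
Highest average = 6.875 → Canola.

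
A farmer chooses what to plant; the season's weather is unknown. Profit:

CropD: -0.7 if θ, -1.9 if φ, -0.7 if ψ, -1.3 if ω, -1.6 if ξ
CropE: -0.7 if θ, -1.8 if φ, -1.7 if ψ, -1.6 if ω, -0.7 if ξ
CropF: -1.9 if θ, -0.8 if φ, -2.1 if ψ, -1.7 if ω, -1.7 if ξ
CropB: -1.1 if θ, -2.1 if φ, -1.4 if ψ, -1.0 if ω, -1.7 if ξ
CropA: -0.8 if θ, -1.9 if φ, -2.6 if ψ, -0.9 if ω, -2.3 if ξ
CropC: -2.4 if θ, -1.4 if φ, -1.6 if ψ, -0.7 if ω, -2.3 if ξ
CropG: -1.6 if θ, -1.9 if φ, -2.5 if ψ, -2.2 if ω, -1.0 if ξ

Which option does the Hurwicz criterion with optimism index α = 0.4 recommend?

CropE

CropD: 0.4·(-0.7) + 0.6·(-1.9) = -1.42
CropE: 0.4·(-0.7) + 0.6·(-1.8) = -1.36
CropF: 0.4·(-0.8) + 0.6·(-2.1) = -1.58
CropB: 0.4·(-1.0) + 0.6·(-2.1) = -1.66
CropA: 0.4·(-0.8) + 0.6·(-2.6) = -1.88
CropC: 0.4·(-0.7) + 0.6·(-2.4) = -1.72
CropG: 0.4·(-1.0) + 0.6·(-2.5) = -1.9
Highest Hurwicz score = -1.36 → CropE.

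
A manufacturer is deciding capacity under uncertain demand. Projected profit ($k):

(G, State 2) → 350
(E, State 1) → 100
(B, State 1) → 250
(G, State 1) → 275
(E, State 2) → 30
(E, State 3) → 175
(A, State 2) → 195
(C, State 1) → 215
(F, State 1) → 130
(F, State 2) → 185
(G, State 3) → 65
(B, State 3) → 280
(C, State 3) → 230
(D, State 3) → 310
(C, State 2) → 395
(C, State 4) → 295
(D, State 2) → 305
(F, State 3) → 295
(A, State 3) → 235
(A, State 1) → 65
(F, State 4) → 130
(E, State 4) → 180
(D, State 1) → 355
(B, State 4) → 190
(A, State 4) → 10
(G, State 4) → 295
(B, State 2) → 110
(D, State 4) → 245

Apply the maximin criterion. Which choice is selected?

D

Row minima: A=10, B=110, C=215, D=245, E=30, F=130, G=65
Best worst-case = 245 → D.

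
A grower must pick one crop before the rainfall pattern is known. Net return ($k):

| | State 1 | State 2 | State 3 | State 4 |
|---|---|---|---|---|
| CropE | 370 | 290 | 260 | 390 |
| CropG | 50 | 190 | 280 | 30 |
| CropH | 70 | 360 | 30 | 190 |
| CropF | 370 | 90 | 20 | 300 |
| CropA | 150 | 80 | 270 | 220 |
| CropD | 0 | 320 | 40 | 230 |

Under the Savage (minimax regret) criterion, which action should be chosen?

Column bests: State 1=370, State 2=360, State 3=280, State 4=390.
CropE regrets: 0, 70, 20, 0 → max 70
CropG regrets: 320, 170, 0, 360 → max 360
CropH regrets: 300, 0, 250, 200 → max 300
CropF regrets: 0, 270, 260, 90 → max 270
CropA regrets: 220, 280, 10, 170 → max 280
CropD regrets: 370, 40, 240, 160 → max 370
Smallest max regret = 70 → CropE.

CropE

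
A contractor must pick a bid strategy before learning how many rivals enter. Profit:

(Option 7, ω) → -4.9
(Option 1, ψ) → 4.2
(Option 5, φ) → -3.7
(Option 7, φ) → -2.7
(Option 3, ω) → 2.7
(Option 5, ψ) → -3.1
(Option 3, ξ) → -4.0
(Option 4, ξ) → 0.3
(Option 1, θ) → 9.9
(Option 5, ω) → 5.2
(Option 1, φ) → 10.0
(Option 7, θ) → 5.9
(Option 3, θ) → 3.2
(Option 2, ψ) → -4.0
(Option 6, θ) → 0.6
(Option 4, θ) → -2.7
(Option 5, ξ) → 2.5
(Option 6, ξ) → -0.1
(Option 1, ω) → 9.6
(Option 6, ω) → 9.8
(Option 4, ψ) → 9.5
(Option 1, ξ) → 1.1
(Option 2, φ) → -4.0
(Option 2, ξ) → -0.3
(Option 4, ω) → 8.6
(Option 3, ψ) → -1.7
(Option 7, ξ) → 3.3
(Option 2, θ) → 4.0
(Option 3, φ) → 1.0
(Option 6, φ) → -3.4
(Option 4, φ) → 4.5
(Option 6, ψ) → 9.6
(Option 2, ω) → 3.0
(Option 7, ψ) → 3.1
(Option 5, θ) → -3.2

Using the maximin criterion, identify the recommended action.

Option 1

Row minima: Option 1=1.1, Option 2=-4.0, Option 3=-4.0, Option 4=-2.7, Option 5=-3.7, Option 6=-3.4, Option 7=-4.9
Best worst-case = 1.1 → Option 1.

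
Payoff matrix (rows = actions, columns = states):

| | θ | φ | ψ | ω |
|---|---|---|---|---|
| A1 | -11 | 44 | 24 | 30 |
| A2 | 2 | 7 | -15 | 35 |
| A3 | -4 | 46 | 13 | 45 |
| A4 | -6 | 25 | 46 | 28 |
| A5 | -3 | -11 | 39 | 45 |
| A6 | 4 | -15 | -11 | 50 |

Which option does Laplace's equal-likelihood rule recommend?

Row averages: A1=21.75, A2=7.25, A3=25, A4=23.25, A5=17.5, A6=7
Highest average = 25 → A3.

A3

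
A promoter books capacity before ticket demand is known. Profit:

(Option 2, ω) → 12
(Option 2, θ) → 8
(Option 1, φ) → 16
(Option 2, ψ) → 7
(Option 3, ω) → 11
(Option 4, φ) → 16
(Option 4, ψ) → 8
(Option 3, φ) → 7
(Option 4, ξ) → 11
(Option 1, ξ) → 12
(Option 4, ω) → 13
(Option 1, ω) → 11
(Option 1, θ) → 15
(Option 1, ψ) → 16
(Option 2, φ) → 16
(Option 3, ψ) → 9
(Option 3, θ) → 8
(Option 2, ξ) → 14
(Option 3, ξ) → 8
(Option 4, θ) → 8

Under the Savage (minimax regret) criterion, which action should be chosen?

Column bests: θ=15, φ=16, ψ=16, ω=13, ξ=14.
Option 1 regrets: 0, 0, 0, 2, 2 → max 2
Option 2 regrets: 7, 0, 9, 1, 0 → max 9
Option 3 regrets: 7, 9, 7, 2, 6 → max 9
Option 4 regrets: 7, 0, 8, 0, 3 → max 8
Smallest max regret = 2 → Option 1.

Option 1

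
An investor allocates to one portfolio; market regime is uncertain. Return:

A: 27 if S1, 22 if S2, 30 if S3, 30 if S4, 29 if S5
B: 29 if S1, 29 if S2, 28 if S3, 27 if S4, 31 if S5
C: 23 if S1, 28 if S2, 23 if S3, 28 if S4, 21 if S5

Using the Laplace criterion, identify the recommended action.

B

Row averages: A=27.6, B=28.8, C=24.6
Highest average = 28.8 → B.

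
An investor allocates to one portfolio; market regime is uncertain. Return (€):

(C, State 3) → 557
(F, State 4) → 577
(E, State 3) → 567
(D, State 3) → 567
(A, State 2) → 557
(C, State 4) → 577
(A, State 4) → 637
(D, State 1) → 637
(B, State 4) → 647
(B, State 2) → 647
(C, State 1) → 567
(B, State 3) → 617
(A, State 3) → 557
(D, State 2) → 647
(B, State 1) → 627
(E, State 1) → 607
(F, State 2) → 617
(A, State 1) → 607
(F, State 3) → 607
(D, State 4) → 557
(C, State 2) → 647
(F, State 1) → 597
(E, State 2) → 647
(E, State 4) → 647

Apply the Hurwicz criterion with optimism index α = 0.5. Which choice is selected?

A: 0.5·637 + 0.5·557 = 597
B: 0.5·647 + 0.5·617 = 632
C: 0.5·647 + 0.5·557 = 602
D: 0.5·647 + 0.5·557 = 602
E: 0.5·647 + 0.5·567 = 607
F: 0.5·617 + 0.5·577 = 597
Highest Hurwicz score = 632 → B.

B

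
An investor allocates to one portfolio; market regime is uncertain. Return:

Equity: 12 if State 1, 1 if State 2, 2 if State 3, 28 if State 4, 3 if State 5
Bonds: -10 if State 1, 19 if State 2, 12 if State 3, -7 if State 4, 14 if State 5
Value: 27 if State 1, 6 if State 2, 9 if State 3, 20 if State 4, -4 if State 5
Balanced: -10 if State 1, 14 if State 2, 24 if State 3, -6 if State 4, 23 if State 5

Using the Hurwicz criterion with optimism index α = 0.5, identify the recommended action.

Equity: 0.5·28 + 0.5·1 = 14.5
Bonds: 0.5·19 + 0.5·(-10) = 4.5
Value: 0.5·27 + 0.5·(-4) = 11.5
Balanced: 0.5·24 + 0.5·(-10) = 7
Highest Hurwicz score = 14.5 → Equity.

Equity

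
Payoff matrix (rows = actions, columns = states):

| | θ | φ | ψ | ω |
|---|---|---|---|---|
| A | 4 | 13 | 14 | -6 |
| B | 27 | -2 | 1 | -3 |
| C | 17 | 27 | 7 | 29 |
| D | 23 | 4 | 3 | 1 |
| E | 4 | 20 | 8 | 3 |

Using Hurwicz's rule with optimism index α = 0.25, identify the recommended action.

A: 0.25·14 + 0.75·(-6) = -1
B: 0.25·27 + 0.75·(-3) = 4.5
C: 0.25·29 + 0.75·7 = 12.5
D: 0.25·23 + 0.75·1 = 6.5
E: 0.25·20 + 0.75·3 = 7.25
Highest Hurwicz score = 12.5 → C.

C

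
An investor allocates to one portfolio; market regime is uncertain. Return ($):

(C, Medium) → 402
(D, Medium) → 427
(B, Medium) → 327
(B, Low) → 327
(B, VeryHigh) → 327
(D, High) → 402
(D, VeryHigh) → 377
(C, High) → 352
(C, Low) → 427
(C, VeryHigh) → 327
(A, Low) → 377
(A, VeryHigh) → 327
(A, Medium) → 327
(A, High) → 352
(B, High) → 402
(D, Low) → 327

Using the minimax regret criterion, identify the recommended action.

Column bests: Low=427, Medium=427, High=402, VeryHigh=377.
A regrets: 50, 100, 50, 50 → max 100
B regrets: 100, 100, 0, 50 → max 100
C regrets: 0, 25, 50, 50 → max 50
D regrets: 100, 0, 0, 0 → max 100
Smallest max regret = 50 → C.

C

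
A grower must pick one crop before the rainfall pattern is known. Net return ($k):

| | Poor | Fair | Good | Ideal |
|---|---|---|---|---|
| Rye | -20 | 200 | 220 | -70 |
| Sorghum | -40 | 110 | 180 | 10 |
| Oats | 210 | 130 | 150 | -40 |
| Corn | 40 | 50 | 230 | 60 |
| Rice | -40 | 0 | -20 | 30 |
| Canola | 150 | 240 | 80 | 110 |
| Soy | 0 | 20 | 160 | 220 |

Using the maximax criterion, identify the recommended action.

Canola

Row maxima: Rye=220, Sorghum=180, Oats=210, Corn=230, Rice=30, Canola=240, Soy=220
Best best-case = 240 → Canola.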